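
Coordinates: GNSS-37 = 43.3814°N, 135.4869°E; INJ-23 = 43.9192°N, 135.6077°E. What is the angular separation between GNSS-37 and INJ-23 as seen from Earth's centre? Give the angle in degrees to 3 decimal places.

0.545°

Δφ = 0.5378°,  Δλ = 0.1208°
a = sin²(Δφ/2) + cos φ₁ cos φ₂ sin²(Δλ/2) = 0.000023
c = 2·arcsin(√a) = 0.009510 rad = 0.5449°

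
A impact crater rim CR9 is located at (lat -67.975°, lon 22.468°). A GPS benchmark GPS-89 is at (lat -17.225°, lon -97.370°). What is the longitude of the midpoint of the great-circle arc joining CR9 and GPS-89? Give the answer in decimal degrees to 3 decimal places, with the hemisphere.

74.429°W

Bx = cos φ₂ cos Δλ = -0.475234,  By = cos φ₂ sin Δλ = -0.828531
φₘ = atan2(sin φ₁ + sin φ₂, √((cos φ₁ + Bx)² + By²)) = -55.69370°
λₘ = λ₁ + atan2(By, cos φ₁ + Bx) = -74.42925°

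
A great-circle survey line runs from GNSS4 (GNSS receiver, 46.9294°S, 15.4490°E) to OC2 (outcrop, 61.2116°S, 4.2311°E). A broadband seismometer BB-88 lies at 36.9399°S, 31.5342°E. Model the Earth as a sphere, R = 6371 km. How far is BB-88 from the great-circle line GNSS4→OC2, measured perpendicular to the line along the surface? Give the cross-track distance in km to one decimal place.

994.6 km

δ₁₃ = central angle GNSS4→BB-88 = 0.271121 rad  (haversine)
θ₁₃ = bearing GNSS4→BB-88 = 55.780°,  θ₁₂ = bearing GNSS4→OC2 = 200.289°
dₓₜ = R·arcsin(sin δ₁₃ · sin(θ₁₃ − θ₁₂)) = 6371·arcsin(0.26781·sin(-144.509°)) = -994.639 km
|dₓₜ| = 994.639 km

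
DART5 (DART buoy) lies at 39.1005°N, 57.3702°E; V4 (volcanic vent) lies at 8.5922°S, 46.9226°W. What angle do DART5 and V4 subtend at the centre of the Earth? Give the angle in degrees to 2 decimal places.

Δφ = -47.6927°,  Δλ = -104.2928°
a = sin²(Δφ/2) + cos φ₁ cos φ₂ sin²(Δλ/2) = 0.641831
c = 2·arcsin(√a) = 1.858406 rad = 106.4788°

106.48°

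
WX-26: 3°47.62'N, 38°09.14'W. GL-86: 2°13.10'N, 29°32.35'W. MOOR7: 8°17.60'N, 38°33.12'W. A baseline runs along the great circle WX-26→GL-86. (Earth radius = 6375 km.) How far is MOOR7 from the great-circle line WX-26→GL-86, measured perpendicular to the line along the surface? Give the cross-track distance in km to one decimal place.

485.1 km

WX-26: φ = +3.79367°, λ = -38.15233°
GL-86: φ = +2.21833°, λ = -29.53917°
MOOR7: φ = +8.29333°, λ = -38.55200°
δ₁₃ = central angle WX-26→MOOR7 = 0.078840 rad  (haversine)
θ₁₃ = bearing WX-26→MOOR7 = 354.972°,  θ₁₂ = bearing WX-26→GL-86 = 100.133°
dₓₜ = R·arcsin(sin δ₁₃ · sin(θ₁₃ − θ₁₂)) = 6375·arcsin(0.07876·sin(254.839°)) = -485.075 km
|dₓₜ| = 485.075 km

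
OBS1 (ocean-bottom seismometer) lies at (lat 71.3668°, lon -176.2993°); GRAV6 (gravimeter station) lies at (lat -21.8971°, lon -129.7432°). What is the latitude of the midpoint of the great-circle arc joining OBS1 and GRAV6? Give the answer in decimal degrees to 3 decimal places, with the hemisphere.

Bx = cos φ₂ cos Δλ = 0.638034,  By = cos φ₂ sin Δλ = 0.673667
φₘ = atan2(sin φ₁ + sin φ₂, √((cos φ₁ + Bx)² + By²)) = 26.14283°
λₘ = λ₁ + atan2(By, cos φ₁ + Bx) = -141.17146°

26.143°N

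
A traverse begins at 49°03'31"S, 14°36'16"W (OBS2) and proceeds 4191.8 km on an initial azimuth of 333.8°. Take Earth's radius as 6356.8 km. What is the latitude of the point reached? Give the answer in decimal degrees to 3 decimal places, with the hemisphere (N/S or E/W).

13.697°S

OBS2: φ = -49.05861°, λ = -14.60444°
δ = d/R = 4191.8/6356.8 = 0.659420 rad
φ₂ = arcsin(sin φ₁ cos δ + cos φ₁ sin δ cos θ)
   = arcsin(-0.75538·0.79035 + 0.65529·0.61266·0.89726) = -13.69738°
λ₂ = λ₁ + atan2(sin θ sin δ cos φ₁, cos δ − sin φ₁ sin φ₂) = -30.76979°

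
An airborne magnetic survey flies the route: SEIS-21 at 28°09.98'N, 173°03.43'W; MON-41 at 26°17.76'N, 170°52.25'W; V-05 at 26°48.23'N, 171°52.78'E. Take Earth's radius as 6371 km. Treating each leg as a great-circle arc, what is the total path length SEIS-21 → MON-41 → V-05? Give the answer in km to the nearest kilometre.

SEIS-21: φ = +28.16633°, λ = -173.05717°
MON-41: φ = +26.29600°, λ = -170.87083°
V-05: φ = +26.80383°, λ = +171.87967°
SEIS-21→MON-41: c = 0.047081 rad, d = 299.95 km
MON-41→V-05: c = 0.269252 rad, d = 1715.40 km
Total = 299.95 + 1715.40 = 2015.36 km

2015 km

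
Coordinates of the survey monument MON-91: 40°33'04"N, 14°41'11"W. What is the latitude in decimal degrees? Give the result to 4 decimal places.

40.5511°N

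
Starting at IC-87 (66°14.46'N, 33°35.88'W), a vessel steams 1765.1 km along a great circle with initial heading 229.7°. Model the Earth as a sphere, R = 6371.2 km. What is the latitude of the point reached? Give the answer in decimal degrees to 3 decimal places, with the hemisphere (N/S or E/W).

IC-87: φ = +66.24100°, λ = -33.59800°
δ = d/R = 1765.1/6371.2 = 0.277044 rad
φ₂ = arcsin(sin φ₁ cos δ + cos φ₁ sin δ cos θ)
   = arcsin(0.91525·0.96187 + 0.40289·0.27351·-0.64679) = 54.00562°
λ₂ = λ₁ + atan2(sin θ sin δ cos φ₁, cos δ − sin φ₁ sin φ₂) = -54.38771°

54.006°N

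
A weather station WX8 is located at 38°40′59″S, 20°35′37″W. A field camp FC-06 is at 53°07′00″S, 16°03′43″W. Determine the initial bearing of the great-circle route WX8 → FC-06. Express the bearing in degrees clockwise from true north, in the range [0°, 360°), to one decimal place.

169.3°

WX8: φ = -38.68306°, λ = -20.59361°
FC-06: φ = -53.11667°, λ = -16.06194°
Δλ = 4.5317°
y = sin Δλ · cos φ₂ = 0.047421
x = cos φ₁ sin φ₂ − sin φ₁ cos φ₂ cos Δλ = -0.250431
θ = atan2(y, x) = 169.2776° → 169.2776° (mod 360°)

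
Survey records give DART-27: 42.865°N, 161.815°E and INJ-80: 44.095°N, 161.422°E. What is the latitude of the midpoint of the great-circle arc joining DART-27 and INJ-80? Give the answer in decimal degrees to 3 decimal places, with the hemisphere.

Bx = cos φ₂ cos Δλ = 0.718170,  By = cos φ₂ sin Δλ = -0.004926
φₘ = atan2(sin φ₁ + sin φ₂, √((cos φ₁ + Bx)² + By²)) = 43.48017°
λₘ = λ₁ + atan2(By, cos φ₁ + Bx) = 161.62050°

43.480°N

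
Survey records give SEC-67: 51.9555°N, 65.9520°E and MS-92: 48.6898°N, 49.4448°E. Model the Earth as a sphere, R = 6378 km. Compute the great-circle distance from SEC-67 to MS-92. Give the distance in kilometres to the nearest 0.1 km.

Δφ = -3.2657°,  Δλ = -16.5072°
a = sin²(Δφ/2) + cos φ₁ cos φ₂ sin²(Δλ/2) = 0.009196
c = 2·arcsin(√a) = 0.192084 rad = 11.0056°
d = R·c = 6378 × 0.192084 = 1225.1 km

1225.1 km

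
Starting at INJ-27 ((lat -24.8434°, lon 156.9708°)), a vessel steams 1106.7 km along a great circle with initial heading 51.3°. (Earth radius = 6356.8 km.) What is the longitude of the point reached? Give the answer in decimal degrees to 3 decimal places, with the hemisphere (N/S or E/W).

δ = d/R = 1106.7/6356.8 = 0.174097 rad
φ₂ = arcsin(sin φ₁ cos δ + cos φ₁ sin δ cos θ)
   = arcsin(-0.42014·0.98488 + 0.90746·0.17322·0.62524) = -18.39143°
λ₂ = λ₁ + atan2(sin θ sin δ cos φ₁, cos δ − sin φ₁ sin φ₂) = 165.16112°

165.161°E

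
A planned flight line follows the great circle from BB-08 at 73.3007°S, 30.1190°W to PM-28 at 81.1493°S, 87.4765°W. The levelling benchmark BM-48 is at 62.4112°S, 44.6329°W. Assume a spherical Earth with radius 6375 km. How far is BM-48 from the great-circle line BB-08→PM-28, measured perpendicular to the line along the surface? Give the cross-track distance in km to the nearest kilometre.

δ₁₃ = central angle BB-08→BM-48 = 0.211360 rad  (haversine)
θ₁₃ = bearing BB-08→BM-48 = 326.410°,  θ₁₂ = bearing BB-08→PM-28 = 212.364°
dₓₜ = R·arcsin(sin δ₁₃ · sin(θ₁₃ − θ₁₂)) = 6375·arcsin(0.20979·sin(114.046°)) = 1228.947 km
|dₓₜ| = 1228.947 km

1229 km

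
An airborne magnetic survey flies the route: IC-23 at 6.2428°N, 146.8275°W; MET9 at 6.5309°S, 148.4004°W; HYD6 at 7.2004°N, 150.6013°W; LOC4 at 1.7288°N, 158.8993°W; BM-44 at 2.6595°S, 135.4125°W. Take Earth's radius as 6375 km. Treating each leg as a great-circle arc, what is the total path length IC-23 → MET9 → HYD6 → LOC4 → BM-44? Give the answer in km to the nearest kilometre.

IC-23→MET9: c = 0.224620 rad, d = 1431.95 km
MET9→HYD6: c = 0.242701 rad, d = 1547.22 km
HYD6→LOC4: c = 0.173064 rad, d = 1103.29 km
LOC4→BM-44: c = 0.416903 rad, d = 2657.76 km
Total = 1431.95 + 1547.22 + 1103.29 + 2657.76 = 6740.21 km

6740 km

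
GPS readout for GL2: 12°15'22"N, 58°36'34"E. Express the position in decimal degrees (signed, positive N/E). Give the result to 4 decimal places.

+12.2561°, +58.6094°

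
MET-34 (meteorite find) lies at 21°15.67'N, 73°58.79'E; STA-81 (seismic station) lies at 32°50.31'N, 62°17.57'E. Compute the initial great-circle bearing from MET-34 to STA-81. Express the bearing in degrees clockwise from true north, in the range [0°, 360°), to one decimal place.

MET-34: φ = +21.26117°, λ = +73.97983°
STA-81: φ = +32.83850°, λ = +62.29283°
Δλ = -11.6870°
y = sin Δλ · cos φ₂ = -0.170196
x = cos φ₁ sin φ₂ − sin φ₁ cos φ₂ cos Δλ = 0.207007
θ = atan2(y, x) = -39.4262° → 320.5738° (mod 360°)

320.6°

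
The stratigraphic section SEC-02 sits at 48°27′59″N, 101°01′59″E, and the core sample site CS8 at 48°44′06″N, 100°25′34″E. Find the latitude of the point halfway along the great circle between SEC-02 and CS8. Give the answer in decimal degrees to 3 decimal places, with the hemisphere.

SEC-02: φ = +48.46639°, λ = +101.03306°
CS8: φ = +48.73500°, λ = +100.42611°
Bx = cos φ₂ cos Δλ = 0.659506,  By = cos φ₂ sin Δλ = -0.006987
φₘ = atan2(sin φ₁ + sin φ₂, √((cos φ₁ + Bx)² + By²)) = 48.60109°
λₘ = λ₁ + atan2(By, cos φ₁ + Bx) = 100.73039°

48.601°N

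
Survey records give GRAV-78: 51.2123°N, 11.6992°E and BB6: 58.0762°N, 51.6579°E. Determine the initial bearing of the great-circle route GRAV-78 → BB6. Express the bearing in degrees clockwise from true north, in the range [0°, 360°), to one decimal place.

Δλ = 39.9587°
y = sin Δλ · cos φ₂ = 0.339608
x = cos φ₁ sin φ₂ − sin φ₁ cos φ₂ cos Δλ = 0.215752
θ = atan2(y, x) = 57.5724° → 57.5724° (mod 360°)

57.6°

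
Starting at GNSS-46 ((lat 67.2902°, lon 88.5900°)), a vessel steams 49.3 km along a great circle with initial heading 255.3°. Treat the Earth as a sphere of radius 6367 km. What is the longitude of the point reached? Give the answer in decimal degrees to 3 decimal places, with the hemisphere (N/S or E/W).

δ = d/R = 49.3/6367 = 0.007743 rad
φ₂ = arcsin(sin φ₁ cos δ + cos φ₁ sin δ cos θ)
   = arcsin(0.92247·0.99997 + 0.38606·0.00774·-0.25376) = 67.17380°
λ₂ = λ₁ + atan2(sin θ sin δ cos φ₁, cos δ − sin φ₁ sin φ₂) = 87.48378°

87.484°E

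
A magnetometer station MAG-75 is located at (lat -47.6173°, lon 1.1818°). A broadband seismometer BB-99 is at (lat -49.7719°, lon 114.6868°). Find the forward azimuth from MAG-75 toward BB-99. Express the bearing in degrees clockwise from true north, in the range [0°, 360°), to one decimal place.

140.0°

Δλ = 113.5050°
y = sin Δλ · cos φ₂ = 0.592244
x = cos φ₁ sin φ₂ − sin φ₁ cos φ₂ cos Δλ = -0.704907
θ = atan2(y, x) = 139.9639° → 139.9639° (mod 360°)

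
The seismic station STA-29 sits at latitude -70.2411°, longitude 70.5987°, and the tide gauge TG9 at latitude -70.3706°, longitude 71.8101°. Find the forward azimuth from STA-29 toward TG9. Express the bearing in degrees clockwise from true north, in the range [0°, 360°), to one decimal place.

108.2°

Δλ = 1.2114°
y = sin Δλ · cos φ₂ = 0.007102
x = cos φ₁ sin φ₂ − sin φ₁ cos φ₂ cos Δλ = -0.002331
θ = atan2(y, x) = 108.1695° → 108.1695° (mod 360°)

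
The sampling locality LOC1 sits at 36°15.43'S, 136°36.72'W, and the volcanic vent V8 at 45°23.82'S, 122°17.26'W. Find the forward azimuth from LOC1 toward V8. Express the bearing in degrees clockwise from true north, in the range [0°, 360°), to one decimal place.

134.7°

LOC1: φ = -36.25717°, λ = -136.61200°
V8: φ = -45.39700°, λ = -122.28767°
Δλ = 14.3243°
y = sin Δλ · cos φ₂ = 0.173729
x = cos φ₁ sin φ₂ − sin φ₁ cos φ₂ cos Δλ = -0.171755
θ = atan2(y, x) = 134.6726° → 134.6726° (mod 360°)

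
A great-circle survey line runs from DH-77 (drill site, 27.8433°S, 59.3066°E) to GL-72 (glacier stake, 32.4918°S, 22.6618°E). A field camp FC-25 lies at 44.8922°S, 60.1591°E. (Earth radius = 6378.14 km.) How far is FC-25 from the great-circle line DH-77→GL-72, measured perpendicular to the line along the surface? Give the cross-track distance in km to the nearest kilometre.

1829 km

δ₁₃ = central angle DH-77→FC-25 = 0.297796 rad  (haversine)
θ₁₃ = bearing DH-77→FC-25 = 177.941°,  θ₁₂ = bearing DH-77→GL-72 = 252.482°
dₓₜ = R·arcsin(sin δ₁₃ · sin(θ₁₃ − θ₁₂)) = 6378.14·arcsin(0.29341·sin(-74.540°)) = -1828.675 km
|dₓₜ| = 1828.675 km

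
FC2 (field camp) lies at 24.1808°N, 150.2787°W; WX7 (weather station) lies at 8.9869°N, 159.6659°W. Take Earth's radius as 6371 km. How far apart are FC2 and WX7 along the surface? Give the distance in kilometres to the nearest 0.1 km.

1961.5 km

Δφ = -15.1939°,  Δλ = -9.3872°
a = sin²(Δφ/2) + cos φ₁ cos φ₂ sin²(Δλ/2) = 0.023511
c = 2·arcsin(√a) = 0.307881 rad = 17.6403°
d = R·c = 6371 × 0.307881 = 1961.5 km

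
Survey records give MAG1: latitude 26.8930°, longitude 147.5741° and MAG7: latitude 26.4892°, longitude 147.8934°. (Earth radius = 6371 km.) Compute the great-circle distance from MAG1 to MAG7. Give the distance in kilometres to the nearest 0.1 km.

Δφ = -0.4038°,  Δλ = 0.3193°
a = sin²(Δφ/2) + cos φ₁ cos φ₂ sin²(Δλ/2) = 0.000019
c = 2·arcsin(√a) = 0.008629 rad = 0.4944°
d = R·c = 6371 × 0.008629 = 55.0 km

55.0 km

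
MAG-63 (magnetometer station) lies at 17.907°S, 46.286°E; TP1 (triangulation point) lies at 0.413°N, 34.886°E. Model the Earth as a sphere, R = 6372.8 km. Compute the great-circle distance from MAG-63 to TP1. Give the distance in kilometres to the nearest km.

Δφ = 18.3200°,  Δλ = -11.4000°
a = sin²(Δφ/2) + cos φ₁ cos φ₂ sin²(Δλ/2) = 0.034728
c = 2·arcsin(√a) = 0.374903 rad = 21.4804°
d = R·c = 6372.8 × 0.374903 = 2389.2 km

2389 km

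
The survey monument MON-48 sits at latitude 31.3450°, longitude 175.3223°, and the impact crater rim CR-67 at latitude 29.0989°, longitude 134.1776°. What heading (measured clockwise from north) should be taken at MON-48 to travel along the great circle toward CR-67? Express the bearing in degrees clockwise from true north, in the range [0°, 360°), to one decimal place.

277.2°

Δλ = -41.1447°
y = sin Δλ · cos φ₂ = -0.574916
x = cos φ₁ sin φ₂ − sin φ₁ cos φ₂ cos Δλ = 0.073055
θ = atan2(y, x) = -82.7582° → 277.2418° (mod 360°)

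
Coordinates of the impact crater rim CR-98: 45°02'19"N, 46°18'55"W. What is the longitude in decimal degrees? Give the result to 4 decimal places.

46° + 18′/60 + 55″/3600 = 46 + 0.30000 + 0.01528 = 46.3153°

46.3153°W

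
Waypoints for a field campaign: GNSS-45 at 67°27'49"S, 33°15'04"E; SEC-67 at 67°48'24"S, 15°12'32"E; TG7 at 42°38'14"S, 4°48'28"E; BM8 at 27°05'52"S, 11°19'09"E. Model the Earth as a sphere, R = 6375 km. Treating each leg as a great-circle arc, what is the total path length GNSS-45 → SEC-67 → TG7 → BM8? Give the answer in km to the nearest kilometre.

GNSS-45: φ = -67.46361°, λ = +33.25111°
SEC-67: φ = -67.80667°, λ = +15.20889°
TG7: φ = -42.63722°, λ = +4.80778°
BM8: φ = -27.09778°, λ = +11.31917°
GNSS-45→SEC-67: c = 0.119542 rad, d = 762.08 km
SEC-67→TG7: c = 0.449906 rad, d = 2868.15 km
TG7→BM8: c = 0.286561 rad, d = 1826.82 km
Total = 762.08 + 2868.15 + 1826.82 = 5457.06 km

5457 km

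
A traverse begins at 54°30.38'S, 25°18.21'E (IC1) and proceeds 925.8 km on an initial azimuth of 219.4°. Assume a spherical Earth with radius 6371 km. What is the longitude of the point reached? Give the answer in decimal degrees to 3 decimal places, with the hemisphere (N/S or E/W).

14.538°E

IC1: φ = -54.50633°, λ = +25.30350°
δ = d/R = 925.8/6371 = 0.145315 rad
φ₂ = arcsin(sin φ₁ cos δ + cos φ₁ sin δ cos θ)
   = arcsin(-0.81418·0.98946 + 0.58061·0.14480·-0.77273) = -60.52449°
λ₂ = λ₁ + atan2(sin θ sin δ cos φ₁, cos δ − sin φ₁ sin φ₂) = 14.53786°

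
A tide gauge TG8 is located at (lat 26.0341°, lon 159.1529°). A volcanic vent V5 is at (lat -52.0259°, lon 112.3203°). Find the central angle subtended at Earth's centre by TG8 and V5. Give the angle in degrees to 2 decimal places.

88.15°

Δφ = -78.0600°,  Δλ = -46.8326°
a = sin²(Δφ/2) + cos φ₁ cos φ₂ sin²(Δλ/2) = 0.483874
c = 2·arcsin(√a) = 1.538538 rad = 88.1517°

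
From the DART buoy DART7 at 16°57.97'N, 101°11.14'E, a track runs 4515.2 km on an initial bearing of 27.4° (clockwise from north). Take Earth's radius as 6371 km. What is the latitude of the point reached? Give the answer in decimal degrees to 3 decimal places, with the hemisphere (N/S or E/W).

50.735°N

DART7: φ = +16.96617°, λ = +101.18567°
δ = d/R = 4515.2/6371 = 0.708711 rad
φ₂ = arcsin(sin φ₁ cos δ + cos φ₁ sin δ cos θ)
   = arcsin(0.29181·0.75920 + 0.95648·0.65086·0.88782) = 50.73536°
λ₂ = λ₁ + atan2(sin θ sin δ cos φ₁, cos δ − sin φ₁ sin φ₂) = 129.43138°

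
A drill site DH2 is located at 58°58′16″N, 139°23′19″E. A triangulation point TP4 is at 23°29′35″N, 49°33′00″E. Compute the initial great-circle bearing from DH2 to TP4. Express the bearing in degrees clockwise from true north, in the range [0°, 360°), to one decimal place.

282.5°

DH2: φ = +58.97111°, λ = +139.38861°
TP4: φ = +23.49306°, λ = +49.55000°
Δλ = -89.8386°
y = sin Δλ · cos φ₂ = -0.917105
x = cos φ₁ sin φ₂ − sin φ₁ cos φ₂ cos Δλ = 0.203272
θ = atan2(y, x) = -77.5027° → 282.4973° (mod 360°)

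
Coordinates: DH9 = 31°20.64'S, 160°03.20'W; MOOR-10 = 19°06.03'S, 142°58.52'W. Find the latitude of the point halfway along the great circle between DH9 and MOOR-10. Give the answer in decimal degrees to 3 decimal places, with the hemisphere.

DH9: φ = -31.34400°, λ = -160.05333°
MOOR-10: φ = -19.10050°, λ = -142.97533°
Bx = cos φ₂ cos Δλ = 0.903279,  By = cos φ₂ sin Δλ = 0.277505
φₘ = atan2(sin φ₁ + sin φ₂, √((cos φ₁ + Bx)² + By²)) = -25.46869°
λₘ = λ₁ + atan2(By, cos φ₁ + Bx) = -151.07973°

25.469°S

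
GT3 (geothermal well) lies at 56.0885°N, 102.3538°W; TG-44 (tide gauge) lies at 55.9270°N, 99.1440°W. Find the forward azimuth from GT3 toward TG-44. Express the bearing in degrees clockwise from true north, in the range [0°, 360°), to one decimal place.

93.8°

Δλ = 3.2098°
y = sin Δλ · cos φ₂ = 0.031370
x = cos φ₁ sin φ₂ − sin φ₁ cos φ₂ cos Δλ = -0.002089
θ = atan2(y, x) = 93.8104° → 93.8104° (mod 360°)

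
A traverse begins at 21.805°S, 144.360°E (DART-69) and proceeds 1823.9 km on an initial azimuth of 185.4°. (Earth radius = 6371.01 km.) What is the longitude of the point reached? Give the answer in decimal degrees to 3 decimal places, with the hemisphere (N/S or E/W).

142.424°E

δ = d/R = 1823.9/6371.01 = 0.286281 rad
φ₂ = arcsin(sin φ₁ cos δ + cos φ₁ sin δ cos θ)
   = arcsin(-0.37145·0.95930 + 0.92845·0.28239·-0.99556) = -38.12291°
λ₂ = λ₁ + atan2(sin θ sin δ cos φ₁, cos δ − sin φ₁ sin φ₂) = 142.42414°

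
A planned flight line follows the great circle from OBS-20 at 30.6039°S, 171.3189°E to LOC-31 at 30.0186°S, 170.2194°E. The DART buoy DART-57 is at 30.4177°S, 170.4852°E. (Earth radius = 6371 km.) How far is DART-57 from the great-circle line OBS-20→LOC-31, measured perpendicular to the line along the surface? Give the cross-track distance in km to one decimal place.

24.2 km

δ₁₃ = central angle OBS-20→DART-57 = 0.012950 rad  (haversine)
θ₁₃ = bearing OBS-20→DART-57 = 284.321°,  θ₁₂ = bearing OBS-20→LOC-31 = 301.381°
dₓₜ = R·arcsin(sin δ₁₃ · sin(θ₁₃ − θ₁₂)) = 6371·arcsin(0.01295·sin(-17.059°)) = -24.204 km
|dₓₜ| = 24.204 km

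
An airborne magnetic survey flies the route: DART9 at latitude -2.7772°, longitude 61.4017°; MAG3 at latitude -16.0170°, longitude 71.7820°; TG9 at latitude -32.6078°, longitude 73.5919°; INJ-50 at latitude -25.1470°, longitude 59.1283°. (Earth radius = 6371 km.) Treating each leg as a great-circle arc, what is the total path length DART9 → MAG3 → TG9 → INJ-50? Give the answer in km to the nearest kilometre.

5345 km

DART9→MAG3: c = 0.291870 rad, d = 1859.51 km
MAG3→TG9: c = 0.290975 rad, d = 1853.80 km
TG9→INJ-50: c = 0.256174 rad, d = 1632.09 km
Total = 1859.51 + 1853.80 + 1632.09 = 5345.40 km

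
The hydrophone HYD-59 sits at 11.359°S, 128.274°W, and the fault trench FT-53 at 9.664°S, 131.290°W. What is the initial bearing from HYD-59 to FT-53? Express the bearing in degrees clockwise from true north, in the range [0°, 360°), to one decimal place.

Δλ = -3.0160°
y = sin Δλ · cos φ₂ = -0.051868
x = cos φ₁ sin φ₂ − sin φ₁ cos φ₂ cos Δλ = 0.029310
θ = atan2(y, x) = -60.5297° → 299.4703° (mod 360°)

299.5°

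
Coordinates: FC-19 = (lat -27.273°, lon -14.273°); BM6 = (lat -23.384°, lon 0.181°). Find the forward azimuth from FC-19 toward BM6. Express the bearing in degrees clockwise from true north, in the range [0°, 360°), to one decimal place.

76.6°

Δλ = 14.4540°
y = sin Δλ · cos φ₂ = 0.229102
x = cos φ₁ sin φ₂ − sin φ₁ cos φ₂ cos Δλ = 0.054511
θ = atan2(y, x) = 76.6162° → 76.6162° (mod 360°)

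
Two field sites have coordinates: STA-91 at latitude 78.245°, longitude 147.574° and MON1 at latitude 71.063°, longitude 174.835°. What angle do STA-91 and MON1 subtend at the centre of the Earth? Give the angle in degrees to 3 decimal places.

9.999°

Δφ = -7.1820°,  Δλ = 27.2610°
a = sin²(Δφ/2) + cos φ₁ cos φ₂ sin²(Δλ/2) = 0.007595
c = 2·arcsin(√a) = 0.174517 rad = 9.9991°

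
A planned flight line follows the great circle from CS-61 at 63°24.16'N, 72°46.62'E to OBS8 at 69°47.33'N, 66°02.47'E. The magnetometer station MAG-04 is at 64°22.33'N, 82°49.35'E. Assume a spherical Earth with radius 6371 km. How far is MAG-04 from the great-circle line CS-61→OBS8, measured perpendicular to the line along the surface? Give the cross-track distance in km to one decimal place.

502.1 km

CS-61: φ = +63.40267°, λ = +72.77700°
OBS8: φ = +69.78883°, λ = +66.04117°
MAG-04: φ = +64.37217°, λ = +82.82250°
δ₁₃ = central angle CS-61→MAG-04 = 0.078911 rad  (haversine)
θ₁₃ = bearing CS-61→MAG-04 = 73.151°,  θ₁₂ = bearing CS-61→OBS8 = 340.330°
dₓₜ = R·arcsin(sin δ₁₃ · sin(θ₁₃ − θ₁₂)) = 6371·arcsin(0.07883·sin(-267.179°)) = 502.133 km
|dₓₜ| = 502.133 km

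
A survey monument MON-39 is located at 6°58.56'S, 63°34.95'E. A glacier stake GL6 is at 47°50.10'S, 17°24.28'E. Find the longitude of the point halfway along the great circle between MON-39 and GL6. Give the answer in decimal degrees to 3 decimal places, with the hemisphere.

MON-39: φ = -6.97600°, λ = +63.58250°
GL6: φ = -47.83500°, λ = +17.40467°
Bx = cos φ₂ cos Δλ = 0.464801,  By = cos φ₂ sin Δλ = -0.484315
φₘ = atan2(sin φ₁ + sin φ₂, √((cos φ₁ + Bx)² + By²)) = -29.32377°
λₘ = λ₁ + atan2(By, cos φ₁ + Bx) = 45.20010°

45.200°E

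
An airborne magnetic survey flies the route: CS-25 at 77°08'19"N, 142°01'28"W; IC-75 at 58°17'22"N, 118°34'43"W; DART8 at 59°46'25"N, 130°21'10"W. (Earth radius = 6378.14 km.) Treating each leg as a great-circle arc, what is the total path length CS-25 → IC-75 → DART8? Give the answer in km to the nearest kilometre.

2975 km

CS-25: φ = +77.13861°, λ = -142.02444°
IC-75: φ = +58.28944°, λ = -118.57861°
DART8: φ = +59.77361°, λ = -130.35278°
CS-25→IC-75: c = 0.357678 rad, d = 2281.32 km
IC-75→DART8: c = 0.108709 rad, d = 693.36 km
Total = 2281.32 + 693.36 = 2974.68 km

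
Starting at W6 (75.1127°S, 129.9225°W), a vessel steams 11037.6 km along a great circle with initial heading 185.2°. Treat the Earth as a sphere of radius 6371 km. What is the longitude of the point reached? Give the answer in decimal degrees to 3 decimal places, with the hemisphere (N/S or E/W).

δ = d/R = 11037.6/6371 = 1.732475 rad
φ₂ = arcsin(sin φ₁ cos δ + cos φ₁ sin δ cos θ)
   = arcsin(-0.96643·-0.16098 + 0.25692·0.98696·-0.99588) = -5.56370°
λ₂ = λ₁ + atan2(sin θ sin δ cos φ₁, cos δ − sin φ₁ sin φ₂) = 55.23386°

55.234°E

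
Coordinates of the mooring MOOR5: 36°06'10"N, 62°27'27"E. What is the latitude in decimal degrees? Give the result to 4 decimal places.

36.1028°N

36° + 6′/60 + 10″/3600 = 36 + 0.10000 + 0.00278 = 36.1028°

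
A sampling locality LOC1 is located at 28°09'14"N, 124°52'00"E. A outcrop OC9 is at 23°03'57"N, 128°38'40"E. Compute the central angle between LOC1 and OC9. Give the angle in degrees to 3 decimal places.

LOC1: φ = +28.15389°, λ = +124.86667°
OC9: φ = +23.06583°, λ = +128.64444°
Δφ = -5.0881°,  Δλ = 3.7778°
a = sin²(Δφ/2) + cos φ₁ cos φ₂ sin²(Δλ/2) = 0.002852
c = 2·arcsin(√a) = 0.106850 rad = 6.1221°

6.122°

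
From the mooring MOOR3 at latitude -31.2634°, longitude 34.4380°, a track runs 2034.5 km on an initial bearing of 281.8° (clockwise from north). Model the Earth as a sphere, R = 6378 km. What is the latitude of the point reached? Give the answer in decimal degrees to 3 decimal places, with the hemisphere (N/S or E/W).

δ = d/R = 2034.5/6378 = 0.318987 rad
φ₂ = arcsin(sin φ₁ cos δ + cos φ₁ sin δ cos θ)
   = arcsin(-0.51897·0.94955 + 0.85479·0.31360·0.20450) = -25.97470°
λ₂ = λ₁ + atan2(sin θ sin δ cos φ₁, cos δ − sin φ₁ sin φ₂) = 14.47151°

25.975°S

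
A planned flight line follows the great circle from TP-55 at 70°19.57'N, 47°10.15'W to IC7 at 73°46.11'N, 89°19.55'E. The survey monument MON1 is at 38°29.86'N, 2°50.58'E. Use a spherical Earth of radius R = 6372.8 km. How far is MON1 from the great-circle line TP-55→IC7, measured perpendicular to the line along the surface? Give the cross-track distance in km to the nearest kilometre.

4544 km

TP-55: φ = +70.32617°, λ = -47.16917°
IC7: φ = +73.76850°, λ = +89.32583°
MON1: φ = +38.49767°, λ = +2.84300°
δ₁₃ = central angle TP-55→MON1 = 0.714429 rad  (haversine)
θ₁₃ = bearing TP-55→MON1 = 113.763°,  θ₁₂ = bearing TP-55→IC7 = 20.519°
dₓₜ = R·arcsin(sin δ₁₃ · sin(θ₁₃ − θ₁₂)) = 6372.8·arcsin(0.65519·sin(93.244°)) = 4544.062 km
|dₓₜ| = 4544.062 km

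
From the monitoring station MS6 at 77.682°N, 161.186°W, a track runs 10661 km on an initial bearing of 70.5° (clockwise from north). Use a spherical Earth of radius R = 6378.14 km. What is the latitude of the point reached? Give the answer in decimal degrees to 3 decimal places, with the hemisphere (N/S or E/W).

1.568°S

δ = d/R = 10661/6378.14 = 1.671490 rad
φ₂ = arcsin(sin φ₁ cos δ + cos φ₁ sin δ cos θ)
   = arcsin(0.97698·-0.10052 + 0.21334·0.99493·0.33381) = -1.56764°
λ₂ = λ₁ + atan2(sin θ sin δ cos φ₁, cos δ − sin φ₁ sin φ₂) = -50.94038°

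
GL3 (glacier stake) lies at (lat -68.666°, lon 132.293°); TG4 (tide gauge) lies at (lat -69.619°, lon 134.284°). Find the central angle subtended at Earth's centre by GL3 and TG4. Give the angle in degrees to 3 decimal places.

Δφ = -0.9530°,  Δλ = 1.9910°
a = sin²(Δφ/2) + cos φ₁ cos φ₂ sin²(Δλ/2) = 0.000107
c = 2·arcsin(√a) = 0.020728 rad = 1.1876°

1.188°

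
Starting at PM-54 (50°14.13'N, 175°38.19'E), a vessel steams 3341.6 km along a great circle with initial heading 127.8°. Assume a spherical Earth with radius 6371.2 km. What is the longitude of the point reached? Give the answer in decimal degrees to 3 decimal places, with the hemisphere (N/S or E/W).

157.747°W

PM-54: φ = +50.23550°, λ = +175.63650°
δ = d/R = 3341.6/6371.2 = 0.524485 rad
φ₂ = arcsin(sin φ₁ cos δ + cos φ₁ sin δ cos θ)
   = arcsin(0.76868·0.86558 + 0.63963·0.50077·-0.61291) = 27.97178°
λ₂ = λ₁ + atan2(sin θ sin δ cos φ₁, cos δ − sin φ₁ sin φ₂) = -157.74662°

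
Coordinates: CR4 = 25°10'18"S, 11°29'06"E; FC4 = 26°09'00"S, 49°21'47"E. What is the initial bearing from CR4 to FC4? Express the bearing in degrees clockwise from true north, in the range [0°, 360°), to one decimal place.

100.0°

CR4: φ = -25.17167°, λ = +11.48500°
FC4: φ = -26.15000°, λ = +49.36306°
Δλ = 37.8781°
y = sin Δλ · cos φ₂ = 0.551138
x = cos φ₁ sin φ₂ − sin φ₁ cos φ₂ cos Δλ = -0.097511
θ = atan2(y, x) = 100.0334° → 100.0334° (mod 360°)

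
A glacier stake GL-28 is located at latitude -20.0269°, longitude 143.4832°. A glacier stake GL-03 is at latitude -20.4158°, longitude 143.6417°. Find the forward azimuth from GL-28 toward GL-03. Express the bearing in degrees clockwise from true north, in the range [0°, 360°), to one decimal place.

Δλ = 0.1585°
y = sin Δλ · cos φ₂ = 0.002593
x = cos φ₁ sin φ₂ − sin φ₁ cos φ₂ cos Δλ = -0.006789
θ = atan2(y, x) = 159.0985° → 159.0985° (mod 360°)

159.1°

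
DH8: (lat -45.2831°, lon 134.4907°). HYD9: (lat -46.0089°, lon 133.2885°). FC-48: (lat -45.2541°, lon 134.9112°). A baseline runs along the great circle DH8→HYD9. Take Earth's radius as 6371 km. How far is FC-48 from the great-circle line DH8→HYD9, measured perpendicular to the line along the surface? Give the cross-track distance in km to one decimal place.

δ₁₃ = central angle DH8→FC-48 = 0.005190 rad  (haversine)
θ₁₃ = bearing DH8→FC-48 = 84.553°,  θ₁₂ = bearing DH8→HYD9 = 228.758°
dₓₜ = R·arcsin(sin δ₁₃ · sin(θ₁₃ − θ₁₂)) = 6371·arcsin(0.00519·sin(-144.205°)) = -19.339 km
|dₓₜ| = 19.339 km

19.3 km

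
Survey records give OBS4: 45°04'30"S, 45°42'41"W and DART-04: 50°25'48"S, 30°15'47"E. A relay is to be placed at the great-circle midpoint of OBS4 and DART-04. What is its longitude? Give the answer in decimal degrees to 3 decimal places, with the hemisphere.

OBS4: φ = -45.07500°, λ = -45.71139°
DART-04: φ = -50.43000°, λ = +30.26306°
Bx = cos φ₂ cos Δλ = 0.154385,  By = cos φ₂ sin Δλ = 0.618029
φₘ = atan2(sin φ₁ + sin φ₂, √((cos φ₁ + Bx)² + By²)) = -54.38147°
λₘ = λ₁ + atan2(By, cos φ₁ + Bx) = -10.02674°

10.027°W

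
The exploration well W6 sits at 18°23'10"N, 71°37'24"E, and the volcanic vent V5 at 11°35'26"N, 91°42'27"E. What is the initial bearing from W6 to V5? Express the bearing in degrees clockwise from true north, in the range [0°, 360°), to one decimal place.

W6: φ = +18.38611°, λ = +71.62333°
V5: φ = +11.59056°, λ = +91.70750°
Δλ = 20.0842°
y = sin Δλ · cos φ₂ = 0.336398
x = cos φ₁ sin φ₂ − sin φ₁ cos φ₂ cos Δλ = -0.099537
θ = atan2(y, x) = 106.4830° → 106.4830° (mod 360°)

106.5°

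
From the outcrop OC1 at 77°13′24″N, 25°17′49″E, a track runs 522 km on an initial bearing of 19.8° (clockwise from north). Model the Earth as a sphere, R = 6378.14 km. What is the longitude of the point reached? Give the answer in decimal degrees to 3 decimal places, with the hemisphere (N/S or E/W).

36.080°E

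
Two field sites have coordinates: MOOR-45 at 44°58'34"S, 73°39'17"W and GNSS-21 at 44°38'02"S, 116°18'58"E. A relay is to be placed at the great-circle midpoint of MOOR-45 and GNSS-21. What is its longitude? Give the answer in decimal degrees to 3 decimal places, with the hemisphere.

160.617°W

MOOR-45: φ = -44.97611°, λ = -73.65472°
GNSS-21: φ = -44.63389°, λ = +116.31611°
Bx = cos φ₂ cos Δλ = -0.700862,  By = cos φ₂ sin Δλ = -0.123213
φₘ = atan2(sin φ₁ + sin φ₂, √((cos φ₁ + Bx)² + By²)) = -84.99672°
λₘ = λ₁ + atan2(By, cos φ₁ + Bx) = -160.61681°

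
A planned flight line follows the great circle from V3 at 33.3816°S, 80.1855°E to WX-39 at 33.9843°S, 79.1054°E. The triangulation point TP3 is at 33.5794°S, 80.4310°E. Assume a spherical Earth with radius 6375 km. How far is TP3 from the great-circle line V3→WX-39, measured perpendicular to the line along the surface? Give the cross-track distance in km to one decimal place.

δ₁₃ = central angle V3→TP3 = 0.004969 rad  (haversine)
θ₁₃ = bearing V3→TP3 = 134.076°,  θ₁₂ = bearing V3→WX-39 = 235.856°
dₓₜ = R·arcsin(sin δ₁₃ · sin(θ₁₃ − θ₁₂)) = 6375·arcsin(0.00497·sin(-101.780°)) = -31.010 km
|dₓₜ| = 31.010 km

31.0 km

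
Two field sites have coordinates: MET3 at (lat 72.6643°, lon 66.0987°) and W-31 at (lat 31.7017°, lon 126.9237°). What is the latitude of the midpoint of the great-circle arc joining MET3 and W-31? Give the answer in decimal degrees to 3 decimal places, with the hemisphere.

Bx = cos φ₂ cos Δλ = 0.414745,  By = cos φ₂ sin Δλ = 0.742859
φₘ = atan2(sin φ₁ + sin φ₂, √((cos φ₁ + Bx)² + By²)) = 55.17939°
λₘ = λ₁ + atan2(By, cos φ₁ + Bx) = 112.28512°

55.179°N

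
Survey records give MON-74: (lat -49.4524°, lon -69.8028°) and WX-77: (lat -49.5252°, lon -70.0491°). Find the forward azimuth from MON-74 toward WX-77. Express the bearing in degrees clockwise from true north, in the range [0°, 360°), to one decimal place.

Δλ = -0.2463°
y = sin Δλ · cos φ₂ = -0.002790
x = cos φ₁ sin φ₂ − sin φ₁ cos φ₂ cos Δλ = -0.001275
θ = atan2(y, x) = -114.5597° → 245.4403° (mod 360°)

245.4°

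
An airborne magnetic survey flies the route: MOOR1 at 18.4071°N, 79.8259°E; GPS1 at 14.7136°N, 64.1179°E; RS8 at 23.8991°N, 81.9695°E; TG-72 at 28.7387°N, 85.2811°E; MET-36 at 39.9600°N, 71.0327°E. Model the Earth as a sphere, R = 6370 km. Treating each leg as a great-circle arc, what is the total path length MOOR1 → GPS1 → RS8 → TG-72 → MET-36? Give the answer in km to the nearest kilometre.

MOOR1→GPS1: c = 0.270454 rad, d = 1722.79 km
GPS1→RS8: c = 0.334417 rad, d = 2130.23 km
RS8→TG-72: c = 0.099074 rad, d = 631.10 km
TG-72→MET-36: c = 0.283049 rad, d = 1803.02 km
Total = 1722.79 + 2130.23 + 631.10 + 1803.02 = 6287.16 km

6287 km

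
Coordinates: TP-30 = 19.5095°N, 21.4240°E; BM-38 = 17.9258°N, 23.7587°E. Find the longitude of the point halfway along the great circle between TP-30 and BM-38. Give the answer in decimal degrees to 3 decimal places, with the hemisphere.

Bx = cos φ₂ cos Δλ = 0.950666,  By = cos φ₂ sin Δλ = 0.038759
φₘ = atan2(sin φ₁ + sin φ₂, √((cos φ₁ + Bx)² + By²)) = 18.72126°
λₘ = λ₁ + atan2(By, cos φ₁ + Bx) = 22.59682°

22.597°E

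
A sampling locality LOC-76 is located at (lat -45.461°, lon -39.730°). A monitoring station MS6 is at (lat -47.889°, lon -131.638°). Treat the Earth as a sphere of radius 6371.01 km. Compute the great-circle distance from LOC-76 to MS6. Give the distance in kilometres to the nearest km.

Δφ = -2.4280°,  Δλ = -91.9080°
a = sin²(Δφ/2) + cos φ₁ cos φ₂ sin²(Δλ/2) = 0.243445
c = 2·arcsin(√a) = 1.031993 rad = 59.1289°
d = R·c = 6371.01 × 1.031993 = 6574.8 km

6575 km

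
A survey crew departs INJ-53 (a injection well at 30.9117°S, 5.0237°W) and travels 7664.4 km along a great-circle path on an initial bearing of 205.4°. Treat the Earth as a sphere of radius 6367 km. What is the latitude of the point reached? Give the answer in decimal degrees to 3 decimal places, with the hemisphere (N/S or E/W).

δ = d/R = 7664.4/6367 = 1.203769 rad
φ₂ = arcsin(sin φ₁ cos δ + cos φ₁ sin δ cos θ)
   = arcsin(-0.51372·0.35884 + 0.85796·0.93340·-0.90334) = -65.19633°
λ₂ = λ₁ + atan2(sin θ sin δ cos φ₁, cos δ − sin φ₁ sin φ₂) = -112.39915°

65.196°S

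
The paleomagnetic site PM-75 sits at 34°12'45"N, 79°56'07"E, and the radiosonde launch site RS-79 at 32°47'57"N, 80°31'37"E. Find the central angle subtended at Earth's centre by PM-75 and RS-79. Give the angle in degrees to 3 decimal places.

PM-75: φ = +34.21250°, λ = +79.93528°
RS-79: φ = +32.79917°, λ = +80.52694°
Δφ = -1.4133°,  Δλ = 0.5917°
a = sin²(Δφ/2) + cos φ₁ cos φ₂ sin²(Δλ/2) = 0.000171
c = 2·arcsin(√a) = 0.026127 rad = 1.4970°

1.497°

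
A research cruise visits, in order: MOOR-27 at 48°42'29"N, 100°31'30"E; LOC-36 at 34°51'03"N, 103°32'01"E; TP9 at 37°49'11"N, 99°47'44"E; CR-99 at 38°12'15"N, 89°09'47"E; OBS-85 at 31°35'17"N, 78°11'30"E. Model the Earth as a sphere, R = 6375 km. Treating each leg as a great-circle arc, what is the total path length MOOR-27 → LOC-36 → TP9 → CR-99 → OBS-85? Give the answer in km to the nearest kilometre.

MOOR-27: φ = +48.70806°, λ = +100.52500°
LOC-36: φ = +34.85083°, λ = +103.53361°
TP9: φ = +37.81972°, λ = +99.79556°
CR-99: φ = +38.20417°, λ = +89.16306°
OBS-85: φ = +31.58806°, λ = +78.19167°
MOOR-27→LOC-36: c = 0.244951 rad, d = 1561.56 km
LOC-36→TP9: c = 0.073791 rad, d = 470.42 km
TP9→CR-99: c = 0.146282 rad, d = 932.55 km
CR-99→OBS-85: c = 0.194701 rad, d = 1241.22 km
Total = 1561.56 + 470.42 + 932.55 + 1241.22 = 4205.75 km

4206 km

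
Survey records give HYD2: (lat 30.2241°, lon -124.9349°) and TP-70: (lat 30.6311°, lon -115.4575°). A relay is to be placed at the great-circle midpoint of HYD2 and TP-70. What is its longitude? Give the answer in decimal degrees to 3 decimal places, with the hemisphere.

120.206°W

Bx = cos φ₂ cos Δλ = 0.848721,  By = cos φ₂ sin Δλ = 0.141683
φₘ = atan2(sin φ₁ + sin φ₂, √((cos φ₁ + Bx)² + By²)) = 30.51334°
λₘ = λ₁ + atan2(By, cos φ₁ + Bx) = -120.20611°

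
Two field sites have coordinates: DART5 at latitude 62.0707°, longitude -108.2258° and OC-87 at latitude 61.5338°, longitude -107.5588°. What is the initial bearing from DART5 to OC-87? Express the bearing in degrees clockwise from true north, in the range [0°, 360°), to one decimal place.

Δλ = 0.6670°
y = sin Δλ · cos φ₂ = 0.005549
x = cos φ₁ sin φ₂ − sin φ₁ cos φ₂ cos Δλ = -0.009342
θ = atan2(y, x) = 149.2921° → 149.2921° (mod 360°)

149.3°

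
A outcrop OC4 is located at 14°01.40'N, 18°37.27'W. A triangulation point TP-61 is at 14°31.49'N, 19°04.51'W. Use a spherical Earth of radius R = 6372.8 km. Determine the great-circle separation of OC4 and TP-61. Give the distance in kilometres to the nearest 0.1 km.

OC4: φ = +14.02333°, λ = -18.62117°
TP-61: φ = +14.52483°, λ = -19.07517°
Δφ = 0.5015°,  Δλ = -0.4540°
a = sin²(Δφ/2) + cos φ₁ cos φ₂ sin²(Δλ/2) = 0.000034
c = 2·arcsin(√a) = 0.011644 rad = 0.6671°
d = R·c = 6372.8 × 0.011644 = 74.2 km

74.2 km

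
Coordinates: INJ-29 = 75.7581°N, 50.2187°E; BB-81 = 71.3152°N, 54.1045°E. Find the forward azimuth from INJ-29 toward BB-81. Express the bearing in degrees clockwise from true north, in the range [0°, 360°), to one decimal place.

164.2°

Δλ = 3.8858°
y = sin Δλ · cos φ₂ = 0.021710
x = cos φ₁ sin φ₂ − sin φ₁ cos φ₂ cos Δλ = -0.076752
θ = atan2(y, x) = 164.2057° → 164.2057° (mod 360°)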